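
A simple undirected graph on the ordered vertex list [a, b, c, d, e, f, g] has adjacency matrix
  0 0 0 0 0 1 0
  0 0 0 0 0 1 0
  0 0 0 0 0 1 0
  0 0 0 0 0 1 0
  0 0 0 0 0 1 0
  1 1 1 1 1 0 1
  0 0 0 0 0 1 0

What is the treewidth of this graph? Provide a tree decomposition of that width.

Treewidth 1.
One optimal decomposition is:
Bags: B1 = {b, f}  B2 = {e, f}  B3 = {c, f}  B4 = {d, f}  B5 = {f, g}  B6 = {a, f}
Tree: B1–B2, B2–B3, B2–B4, B4–B5, B2–B6

Every bag has size at most 2, so the width is 2 − 1 = 1 and tw(G) ≤ 1. Since G has at least one edge (e.g. f–b), it is not an edgeless graph, so tw(G) ≥ 1. Hence tw(G) = 1 exactly.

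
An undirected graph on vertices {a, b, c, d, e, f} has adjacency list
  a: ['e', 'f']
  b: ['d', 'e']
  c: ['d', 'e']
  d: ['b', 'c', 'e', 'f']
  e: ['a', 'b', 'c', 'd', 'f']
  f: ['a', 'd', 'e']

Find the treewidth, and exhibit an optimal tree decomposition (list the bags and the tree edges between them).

The largest bag has 3 vertices, giving width 2; this decomposition certifies tw(G) ≤ 2. Conversely, {c, d, e} is a clique of size 3, and the vertices of any clique must share a bag in every tree decomposition; so some bag has ≥ 3 vertices and tw(G) ≥ 2. Combining the bounds, tw(G) = 2.

Treewidth 2.
One such decomposition:
Bags: B1 = {d, e, f}  B2 = {b, d, e}  B3 = {a, e, f}  B4 = {c, d, e}
Tree: B1–B2, B1–B3, B1–B4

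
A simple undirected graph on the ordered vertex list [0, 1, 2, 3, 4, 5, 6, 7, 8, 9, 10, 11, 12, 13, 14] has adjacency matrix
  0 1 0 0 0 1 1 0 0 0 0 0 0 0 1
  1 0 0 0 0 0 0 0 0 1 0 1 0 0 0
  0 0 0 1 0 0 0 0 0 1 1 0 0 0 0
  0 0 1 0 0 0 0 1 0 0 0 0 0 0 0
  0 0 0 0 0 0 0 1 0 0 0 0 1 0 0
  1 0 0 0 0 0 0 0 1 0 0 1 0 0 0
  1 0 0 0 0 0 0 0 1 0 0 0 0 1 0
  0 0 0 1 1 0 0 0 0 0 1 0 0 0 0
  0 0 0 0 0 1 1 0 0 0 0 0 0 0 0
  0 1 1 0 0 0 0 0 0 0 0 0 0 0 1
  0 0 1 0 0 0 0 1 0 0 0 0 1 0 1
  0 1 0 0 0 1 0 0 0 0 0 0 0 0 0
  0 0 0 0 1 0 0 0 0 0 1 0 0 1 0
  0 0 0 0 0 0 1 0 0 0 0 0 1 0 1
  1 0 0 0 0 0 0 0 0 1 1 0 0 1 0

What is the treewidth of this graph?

A width-3 tree decomposition is:
Bags: B1 = {1, 5, 8, 11}  B2 = {0, 1, 5, 8}  B3 = {0, 1, 6, 8}  B4 = {0, 1, 6, 9}  B5 = {0, 6, 9, 14}  B6 = {6, 9, 13, 14}  B7 = {2, 9, 13, 14}  B8 = {2, 10, 13, 14}  B9 = {2, 10, 12, 13}  B10 = {2, 3, 10, 12}  B11 = {3, 7, 10, 12}  B12 = {3, 4, 7, 12}
Tree: B1–B2, B2–B3, B3–B4, B4–B5, B5–B6, B6–B7, B7–B8, B8–B9, B9–B10, B10–B11, B11–B12
Each bag holds 4 vertices, so the decomposition has width 3, which upper-bounds the treewidth. For the lower bound: the 4 vertex sets {5,8,11}, {1}, {0}, {6,9,13,14} are disjoint, each induces a connected subgraph, and every pair is joined by at least one edge of G. Contracting each set to a single vertex therefore yields K_{4} as a minor, and since treewidth is minor-monotone, tw(G) ≥ tw(K_{4}) = 3. Combining the bounds, tw(G) = 3.

3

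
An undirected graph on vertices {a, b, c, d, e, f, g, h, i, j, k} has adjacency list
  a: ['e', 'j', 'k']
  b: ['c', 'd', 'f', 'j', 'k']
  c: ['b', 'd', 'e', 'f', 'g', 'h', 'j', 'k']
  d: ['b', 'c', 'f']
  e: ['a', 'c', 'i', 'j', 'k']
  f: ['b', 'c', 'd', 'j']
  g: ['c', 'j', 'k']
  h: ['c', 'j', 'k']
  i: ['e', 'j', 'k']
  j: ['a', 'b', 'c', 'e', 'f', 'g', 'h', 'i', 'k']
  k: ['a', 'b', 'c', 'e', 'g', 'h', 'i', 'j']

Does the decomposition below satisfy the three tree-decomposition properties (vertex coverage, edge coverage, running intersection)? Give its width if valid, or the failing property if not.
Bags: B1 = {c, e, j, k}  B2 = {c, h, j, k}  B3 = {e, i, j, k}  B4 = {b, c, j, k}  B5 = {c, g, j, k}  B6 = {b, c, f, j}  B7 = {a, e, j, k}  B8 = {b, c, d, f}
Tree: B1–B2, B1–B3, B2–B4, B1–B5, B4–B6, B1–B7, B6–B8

Yes; width 3.

Vertex coverage: the bags together contain {a, b, c, d, e, f, g, h, i, j, k}, the full vertex set. Edge coverage: each edge of G has both endpoints in at least one bag. Running intersection: for every vertex, the bags containing it form a connected subtree. All three properties hold, so this is a valid tree decomposition of width max|bag| − 1 = 3, and hence tw(G) ≤ 3.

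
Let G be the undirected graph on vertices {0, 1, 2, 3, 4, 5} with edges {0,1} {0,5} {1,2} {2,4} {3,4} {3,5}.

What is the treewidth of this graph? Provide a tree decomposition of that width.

Each bag holds 3 vertices, so the decomposition has width 2, which upper-bounds the treewidth. For the lower bound, G contains the cycle 4–2–1–0–5–3–4, so G is not a forest; only forests have treewidth ≤ 1, hence tw(G) ≥ 2. The upper and lower bounds meet at 2, so that is the treewidth.

Treewidth 2.
Bags: B1 = {1, 2, 4}  B2 = {0, 1, 4}  B3 = {0, 4, 5}  B4 = {3, 4, 5}
Tree: B1–B2, B2–B3, B3–B4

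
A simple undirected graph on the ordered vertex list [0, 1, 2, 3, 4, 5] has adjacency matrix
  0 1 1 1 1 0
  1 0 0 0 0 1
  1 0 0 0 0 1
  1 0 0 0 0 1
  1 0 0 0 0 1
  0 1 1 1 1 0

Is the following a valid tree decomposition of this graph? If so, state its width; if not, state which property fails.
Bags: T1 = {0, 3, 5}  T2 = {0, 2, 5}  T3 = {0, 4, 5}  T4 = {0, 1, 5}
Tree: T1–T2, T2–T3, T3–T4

Checking the three conditions: (i) the bags cover all of {0, 1, 2, 3, 4, 5}; (ii) for each edge, some bag contains both endpoints; (iii) the bags containing any fixed vertex form a subtree. All hold, so the decomposition is valid with width 3 − 1 = 2.

Yes; width 2.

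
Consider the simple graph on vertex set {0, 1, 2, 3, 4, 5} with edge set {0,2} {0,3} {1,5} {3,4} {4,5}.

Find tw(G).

A width-1 tree decomposition is:
Bags: B1 = {0, 2}  B2 = {0, 3}  B3 = {3, 4}  B4 = {4, 5}  B5 = {1, 5}
Tree: B1–B2, B2–B3, B3–B4, B4–B5
Each bag holds 2 vertices, so the decomposition has width 1, which upper-bounds the treewidth. Any graph with an edge has treewidth ≥ 1, and G has the edge 2–0. Therefore the treewidth is 1.

1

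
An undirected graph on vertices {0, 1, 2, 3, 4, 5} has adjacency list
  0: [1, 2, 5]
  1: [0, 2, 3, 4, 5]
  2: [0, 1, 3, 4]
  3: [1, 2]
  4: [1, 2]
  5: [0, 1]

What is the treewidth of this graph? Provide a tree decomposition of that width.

Treewidth 2.
One such decomposition:
Bags: B1 = {0, 1, 5}  B2 = {0, 1, 2}  B3 = {1, 2, 3}  B4 = {1, 2, 4}
Tree: B1–B2, B2–B3, B3–B4

Each bag holds 3 vertices, so the decomposition has width 2, which upper-bounds the treewidth. On the other hand G contains the 3-clique {0, 1, 2}. A clique must lie in a single bag of any decomposition, so no decomposition can have width below 2. Therefore the treewidth is 2.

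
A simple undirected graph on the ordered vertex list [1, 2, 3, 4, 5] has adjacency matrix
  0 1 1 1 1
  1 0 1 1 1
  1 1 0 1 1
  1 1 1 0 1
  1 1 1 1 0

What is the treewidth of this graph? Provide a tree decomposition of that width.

Treewidth 4.
Bags: B1 = {1, 2, 3, 4, 5}
Tree: (single bag)

With just one bag of size 5, the width is 5 − 1 = 4, so tw(G) ≤ 4. For the lower bound, the 5 vertices {1, 2, 3, 4, 5} are pairwise adjacent, and any tree decomposition puts a clique entirely inside one bag — forcing width ≥ 4. Hence tw(G) = 4 exactly.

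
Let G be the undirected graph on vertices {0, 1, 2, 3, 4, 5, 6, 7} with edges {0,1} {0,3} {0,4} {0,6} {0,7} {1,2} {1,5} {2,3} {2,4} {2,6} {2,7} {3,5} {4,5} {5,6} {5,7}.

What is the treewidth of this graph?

3

A width-3 tree decomposition is:
Bags: B1 = {0, 2, 3, 5}  B2 = {0, 1, 2, 5}  B3 = {0, 2, 5, 7}  B4 = {0, 2, 4, 5}  B5 = {0, 2, 5, 6}
Tree: B1–B2, B2–B3, B3–B4, B4–B5
Every bag has size at most 4, so the width is 4 − 1 = 3 and tw(G) ≤ 3. For the lower bound: the 4 vertex sets {3,5}, {0,1}, {2}, {7} are disjoint, each induces a connected subgraph, and every pair is joined by at least one edge of G. Contracting each set to a single vertex therefore yields K_{4} as a minor, and since treewidth is minor-monotone, tw(G) ≥ tw(K_{4}) = 3. The upper and lower bounds meet at 3, so that is the treewidth.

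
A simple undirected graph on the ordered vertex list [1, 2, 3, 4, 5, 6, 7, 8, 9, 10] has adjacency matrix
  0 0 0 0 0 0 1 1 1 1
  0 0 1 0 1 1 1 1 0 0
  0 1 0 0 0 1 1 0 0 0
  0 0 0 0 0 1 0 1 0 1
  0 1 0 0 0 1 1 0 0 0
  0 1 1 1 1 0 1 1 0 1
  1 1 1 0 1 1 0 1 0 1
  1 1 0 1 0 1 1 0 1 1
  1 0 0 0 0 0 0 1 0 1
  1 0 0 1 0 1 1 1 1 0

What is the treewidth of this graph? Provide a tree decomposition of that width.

Every bag has size at most 4, so the width is 4 − 1 = 3 and tw(G) ≤ 3. On the other hand G contains the 4-clique {1, 8, 9, 10}. A clique must lie in a single bag of any decomposition, so no decomposition can have width below 3. The upper and lower bounds meet at 3, so that is the treewidth.

Treewidth 3.
One optimal decomposition is:
Bags: B1 = {6, 7, 8, 10}  B2 = {2, 6, 7, 8}  B3 = {1, 7, 8, 10}  B4 = {1, 8, 9, 10}  B5 = {2, 5, 6, 7}  B6 = {2, 3, 6, 7}  B7 = {4, 6, 8, 10}
Tree: B1–B2, B1–B3, B3–B4, B2–B5, B5–B6, B1–B7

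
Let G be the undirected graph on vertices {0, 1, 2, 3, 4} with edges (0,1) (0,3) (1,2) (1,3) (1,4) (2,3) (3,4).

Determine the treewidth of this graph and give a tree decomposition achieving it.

Treewidth 2.
One such decomposition:
Bags: B1 = {0, 1, 3}  B2 = {1, 3, 4}  B3 = {1, 2, 3}
Tree: B1–B2, B1–B3

Every bag has size at most 3, so the width is 3 − 1 = 2 and tw(G) ≤ 2. For the lower bound, the 3 vertices {0, 1, 3} are pairwise adjacent, and any tree decomposition puts a clique entirely inside one bag — forcing width ≥ 2. The upper and lower bounds meet at 2, so that is the treewidth.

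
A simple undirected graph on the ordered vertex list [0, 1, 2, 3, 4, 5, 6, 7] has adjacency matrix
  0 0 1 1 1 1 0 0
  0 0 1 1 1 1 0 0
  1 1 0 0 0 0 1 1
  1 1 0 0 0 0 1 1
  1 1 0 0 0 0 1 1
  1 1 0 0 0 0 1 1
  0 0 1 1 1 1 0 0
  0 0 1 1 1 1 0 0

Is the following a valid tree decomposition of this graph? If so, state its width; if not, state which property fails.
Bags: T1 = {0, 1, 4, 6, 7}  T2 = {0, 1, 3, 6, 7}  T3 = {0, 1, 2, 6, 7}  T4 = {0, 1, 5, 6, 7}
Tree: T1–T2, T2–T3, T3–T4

Yes; width 4.

Checking the three conditions: (i) the bags cover all of {0, 1, 2, 3, 4, 5, 6, 7}; (ii) for each edge, some bag contains both endpoints; (iii) the bags containing any fixed vertex form a subtree. All hold, so the decomposition is valid with width 5 − 1 = 4.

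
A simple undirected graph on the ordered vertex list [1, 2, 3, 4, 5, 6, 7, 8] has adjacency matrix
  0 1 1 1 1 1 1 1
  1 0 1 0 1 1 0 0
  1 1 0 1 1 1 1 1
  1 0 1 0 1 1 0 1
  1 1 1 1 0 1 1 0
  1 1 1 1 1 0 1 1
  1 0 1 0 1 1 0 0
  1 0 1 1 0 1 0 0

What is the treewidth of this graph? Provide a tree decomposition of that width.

The largest bag has 5 vertices, giving width 4; this decomposition certifies tw(G) ≤ 4. Conversely, {1, 3, 4, 6, 8} is a clique of size 5, and the vertices of any clique must share a bag in every tree decomposition; so some bag has ≥ 5 vertices and tw(G) ≥ 4. Therefore the treewidth is 4.

Treewidth 4.
One optimal decomposition is:
Bags: B1 = {1, 2, 3, 5, 6}  B2 = {1, 3, 5, 6, 7}  B3 = {1, 3, 4, 5, 6}  B4 = {1, 3, 4, 6, 8}
Tree: B1–B2, B1–B3, B3–B4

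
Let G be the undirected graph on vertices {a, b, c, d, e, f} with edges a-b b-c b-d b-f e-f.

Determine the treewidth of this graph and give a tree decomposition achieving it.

The largest bag has 2 vertices, giving width 1; this decomposition certifies tw(G) ≤ 1. G has an edge, so its treewidth is at least 1. Hence tw(G) = 1 exactly.

Treewidth 1.
Bags: B1 = {b, c}  B2 = {a, b}  B3 = {b, f}  B4 = {e, f}  B5 = {b, d}
Tree: B1–B2, B2–B3, B3–B4, B1–B5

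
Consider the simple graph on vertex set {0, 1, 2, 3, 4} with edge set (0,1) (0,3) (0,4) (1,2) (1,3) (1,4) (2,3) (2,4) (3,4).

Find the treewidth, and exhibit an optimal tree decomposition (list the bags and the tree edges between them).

Treewidth 3.
One optimal decomposition is:
Bags: B1 = {0, 1, 3, 4}  B2 = {1, 2, 3, 4}
Tree: B1–B2

Every bag has size at most 4, so the width is 4 − 1 = 3 and tw(G) ≤ 3. On the other hand G contains the 4-clique {0, 1, 3, 4}. A clique must lie in a single bag of any decomposition, so no decomposition can have width below 3. Therefore the treewidth is 3.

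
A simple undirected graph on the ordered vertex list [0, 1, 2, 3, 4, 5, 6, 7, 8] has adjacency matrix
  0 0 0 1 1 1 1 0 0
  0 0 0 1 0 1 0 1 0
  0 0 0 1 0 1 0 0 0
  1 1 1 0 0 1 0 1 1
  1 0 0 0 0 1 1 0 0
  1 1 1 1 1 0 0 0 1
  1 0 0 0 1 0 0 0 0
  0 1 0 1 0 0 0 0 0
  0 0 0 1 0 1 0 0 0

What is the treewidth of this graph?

A width-2 tree decomposition is:
Bags: B1 = {0, 4, 5}  B2 = {0, 3, 5}  B3 = {1, 3, 5}  B4 = {3, 5, 8}  B5 = {0, 4, 6}  B6 = {1, 3, 7}  B7 = {2, 3, 5}
Tree: B1–B2, B2–B3, B2–B4, B1–B5, B3–B6, B4–B7
Every bag has size at most 3, so the width is 3 − 1 = 2 and tw(G) ≤ 2. For the lower bound, the 3 vertices {0, 3, 5} are pairwise adjacent, and any tree decomposition puts a clique entirely inside one bag — forcing width ≥ 2. Therefore the treewidth is 2.

2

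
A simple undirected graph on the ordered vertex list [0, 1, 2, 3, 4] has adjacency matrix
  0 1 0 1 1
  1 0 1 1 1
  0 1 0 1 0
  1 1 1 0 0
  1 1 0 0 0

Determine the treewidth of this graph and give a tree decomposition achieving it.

Treewidth 2.
One optimal decomposition is:
Bags: B1 = {0, 1, 4}  B2 = {0, 1, 3}  B3 = {1, 2, 3}
Tree: B1–B2, B2–B3

The largest bag has 3 vertices, giving width 2; this decomposition certifies tw(G) ≤ 2. On the other hand G contains the 3-clique {0, 1, 3}. A clique must lie in a single bag of any decomposition, so no decomposition can have width below 2. Hence tw(G) = 2 exactly.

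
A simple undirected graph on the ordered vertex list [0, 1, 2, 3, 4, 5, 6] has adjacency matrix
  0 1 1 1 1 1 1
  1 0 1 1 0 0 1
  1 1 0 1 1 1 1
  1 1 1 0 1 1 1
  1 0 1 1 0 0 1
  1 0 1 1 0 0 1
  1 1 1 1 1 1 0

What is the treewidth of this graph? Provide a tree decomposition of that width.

The largest bag has 5 vertices, giving width 4; this decomposition certifies tw(G) ≤ 4. On the other hand G contains the 5-clique {0, 1, 2, 3, 6}. A clique must lie in a single bag of any decomposition, so no decomposition can have width below 4. The upper and lower bounds meet at 4, so that is the treewidth.

Treewidth 4.
One optimal decomposition is:
Bags: B1 = {0, 2, 3, 4, 6}  B2 = {0, 1, 2, 3, 6}  B3 = {0, 2, 3, 5, 6}
Tree: B1–B2, B1–B3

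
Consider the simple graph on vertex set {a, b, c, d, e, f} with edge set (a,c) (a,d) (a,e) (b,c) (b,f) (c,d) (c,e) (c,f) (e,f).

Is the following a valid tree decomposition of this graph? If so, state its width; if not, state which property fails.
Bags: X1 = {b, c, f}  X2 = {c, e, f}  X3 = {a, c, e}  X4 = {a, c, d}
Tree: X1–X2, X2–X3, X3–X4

Yes; width 2.

Every vertex of G appears in some bag (union = {a, b, c, d, e, f}); every edge is covered by a bag; and for each vertex v the set of bags containing v is connected in the bag tree. The decomposition is therefore valid. The largest bag has 3 vertices, so the width is 2.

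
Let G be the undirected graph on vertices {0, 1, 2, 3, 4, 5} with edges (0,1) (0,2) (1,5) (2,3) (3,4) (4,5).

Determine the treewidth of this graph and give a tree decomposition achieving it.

Treewidth 2.
One such decomposition:
Bags: B1 = {1, 4, 5}  B2 = {0, 1, 4}  B3 = {0, 2, 4}  B4 = {2, 3, 4}
Tree: B1–B2, B2–B3, B3–B4

The largest bag has 3 vertices, giving width 2; this decomposition certifies tw(G) ≤ 2. The edges 4–5–1–0–2–3–4 form a cycle, so G is not a tree and its treewidth is at least 2. Hence tw(G) = 2 exactly.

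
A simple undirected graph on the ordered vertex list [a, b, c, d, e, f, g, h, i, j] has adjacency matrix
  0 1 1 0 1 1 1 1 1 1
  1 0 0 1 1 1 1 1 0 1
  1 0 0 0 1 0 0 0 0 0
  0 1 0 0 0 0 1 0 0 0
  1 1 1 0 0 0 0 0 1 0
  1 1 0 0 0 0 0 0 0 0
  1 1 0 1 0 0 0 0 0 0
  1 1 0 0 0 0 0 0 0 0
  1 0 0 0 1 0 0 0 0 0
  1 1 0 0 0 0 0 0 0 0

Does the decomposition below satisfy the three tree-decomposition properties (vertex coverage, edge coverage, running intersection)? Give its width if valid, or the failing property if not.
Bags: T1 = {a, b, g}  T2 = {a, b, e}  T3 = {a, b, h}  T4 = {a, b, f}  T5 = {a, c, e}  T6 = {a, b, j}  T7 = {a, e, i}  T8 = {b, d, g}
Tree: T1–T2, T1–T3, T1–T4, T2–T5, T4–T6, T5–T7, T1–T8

Vertex coverage: the bags together contain {a, b, c, d, e, f, g, h, i, j}, the full vertex set. Edge coverage: each edge of G has both endpoints in at least one bag. Running intersection: for every vertex, the bags containing it form a connected subtree. All three properties hold, so this is a valid tree decomposition of width max|bag| − 1 = 2, and hence tw(G) ≤ 2.

Yes; width 2.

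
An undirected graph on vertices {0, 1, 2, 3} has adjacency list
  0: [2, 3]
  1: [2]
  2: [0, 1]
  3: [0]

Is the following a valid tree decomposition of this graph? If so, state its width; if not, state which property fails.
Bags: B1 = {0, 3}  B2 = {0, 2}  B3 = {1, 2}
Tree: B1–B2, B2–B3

Every vertex of G appears in some bag (union = {0, 1, 2, 3}); every edge is covered by a bag; and for each vertex v the set of bags containing v is connected in the bag tree. The decomposition is therefore valid. The largest bag has 2 vertices, so the width is 1.

Yes; width 1.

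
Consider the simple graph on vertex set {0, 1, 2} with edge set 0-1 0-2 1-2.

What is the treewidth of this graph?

A width-2 tree decomposition is:
Bags: B1 = {0, 1, 2}
Tree: (single bag)
With just one bag of size 3, the width is 3 − 1 = 2, so tw(G) ≤ 2. On the other hand G contains the 3-clique {0, 1, 2}. A clique must lie in a single bag of any decomposition, so no decomposition can have width below 2. Combining the bounds, tw(G) = 2.

2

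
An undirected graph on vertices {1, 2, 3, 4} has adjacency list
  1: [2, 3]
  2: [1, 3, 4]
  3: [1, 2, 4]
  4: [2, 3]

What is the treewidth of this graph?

2

A width-2 tree decomposition is:
Bags: B1 = {1, 2, 3}  B2 = {2, 3, 4}
Tree: B1–B2
The largest bag has 3 vertices, giving width 2; this decomposition certifies tw(G) ≤ 2. On the other hand G contains the 3-clique {1, 2, 3}. A clique must lie in a single bag of any decomposition, so no decomposition can have width below 2. Combining the bounds, tw(G) = 2.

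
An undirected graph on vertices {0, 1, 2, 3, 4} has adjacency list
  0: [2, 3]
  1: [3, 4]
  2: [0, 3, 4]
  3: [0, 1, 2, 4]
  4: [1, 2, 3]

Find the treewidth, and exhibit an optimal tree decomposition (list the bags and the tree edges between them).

Treewidth 2.
Bags: B1 = {0, 2, 3}  B2 = {2, 3, 4}  B3 = {1, 3, 4}
Tree: B1–B2, B2–B3

Each bag holds 3 vertices, so the decomposition has width 2, which upper-bounds the treewidth. For the lower bound, the 3 vertices {1, 3, 4} are pairwise adjacent, and any tree decomposition puts a clique entirely inside one bag — forcing width ≥ 2. Therefore the treewidth is 2.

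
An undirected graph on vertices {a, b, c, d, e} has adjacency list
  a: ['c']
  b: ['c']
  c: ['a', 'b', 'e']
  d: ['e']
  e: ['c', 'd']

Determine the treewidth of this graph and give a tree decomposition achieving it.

Every bag has size at most 2, so the width is 2 − 1 = 1 and tw(G) ≤ 1. G has an edge, so its treewidth is at least 1. The upper and lower bounds meet at 1, so that is the treewidth.

Treewidth 1.
One such decomposition:
Bags: B1 = {b, c}  B2 = {c, e}  B3 = {a, c}  B4 = {d, e}
Tree: B1–B2, B1–B3, B2–B4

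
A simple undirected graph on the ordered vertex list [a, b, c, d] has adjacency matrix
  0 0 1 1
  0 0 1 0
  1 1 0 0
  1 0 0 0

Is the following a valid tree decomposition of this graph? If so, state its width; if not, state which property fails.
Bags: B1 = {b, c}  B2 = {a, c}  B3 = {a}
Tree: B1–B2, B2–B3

No — vertex d appears in no bag.

A tree decomposition must satisfy three properties: every vertex lies in some bag; for every edge, both endpoints lie together in some bag; and for every vertex, the bags containing it form a connected subtree. Here vertex d appears in no bag, so the decomposition is invalid.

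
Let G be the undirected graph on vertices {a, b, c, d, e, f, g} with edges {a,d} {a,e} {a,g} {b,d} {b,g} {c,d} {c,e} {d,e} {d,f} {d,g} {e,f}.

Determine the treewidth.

2

A width-2 tree decomposition is:
Bags: B1 = {a, d, e}  B2 = {a, d, g}  B3 = {b, d, g}  B4 = {d, e, f}  B5 = {c, d, e}
Tree: B1–B2, B2–B3, B1–B4, B1–B5
Each bag holds 3 vertices, so the decomposition has width 2, which upper-bounds the treewidth. On the other hand G contains the 3-clique {a, d, g}. A clique must lie in a single bag of any decomposition, so no decomposition can have width below 2. Hence tw(G) = 2 exactly.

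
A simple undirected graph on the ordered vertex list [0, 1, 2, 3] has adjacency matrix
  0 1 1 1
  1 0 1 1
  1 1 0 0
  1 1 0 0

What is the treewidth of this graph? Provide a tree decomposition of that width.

Treewidth 2.
One such decomposition:
Bags: B1 = {0, 1, 2}  B2 = {0, 1, 3}
Tree: B1–B2

The largest bag has 3 vertices, giving width 2; this decomposition certifies tw(G) ≤ 2. For the lower bound, the 3 vertices {0, 1, 2} are pairwise adjacent, and any tree decomposition puts a clique entirely inside one bag — forcing width ≥ 2. Hence tw(G) = 2 exactly.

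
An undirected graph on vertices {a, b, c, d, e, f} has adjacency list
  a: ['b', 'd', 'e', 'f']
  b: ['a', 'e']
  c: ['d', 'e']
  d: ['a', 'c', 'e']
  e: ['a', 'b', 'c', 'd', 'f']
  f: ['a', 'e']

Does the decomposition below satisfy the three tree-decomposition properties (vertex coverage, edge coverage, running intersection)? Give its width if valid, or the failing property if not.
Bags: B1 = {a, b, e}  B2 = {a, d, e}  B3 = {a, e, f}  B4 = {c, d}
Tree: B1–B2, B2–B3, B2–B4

No — edge (e,c) lies in no bag.

A tree decomposition must satisfy three properties: every vertex lies in some bag; for every edge, both endpoints lie together in some bag; and for every vertex, the bags containing it form a connected subtree. Here edge (e,c) lies in no bag, so the decomposition is invalid.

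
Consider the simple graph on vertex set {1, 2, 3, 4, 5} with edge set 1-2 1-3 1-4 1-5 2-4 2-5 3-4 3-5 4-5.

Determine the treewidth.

A width-3 tree decomposition is:
Bags: B1 = {1, 3, 4, 5}  B2 = {1, 2, 4, 5}
Tree: B1–B2
The largest bag has 4 vertices, giving width 3; this decomposition certifies tw(G) ≤ 3. For the lower bound, the 4 vertices {1, 2, 4, 5} are pairwise adjacent, and any tree decomposition puts a clique entirely inside one bag — forcing width ≥ 3. The upper and lower bounds meet at 3, so that is the treewidth.

3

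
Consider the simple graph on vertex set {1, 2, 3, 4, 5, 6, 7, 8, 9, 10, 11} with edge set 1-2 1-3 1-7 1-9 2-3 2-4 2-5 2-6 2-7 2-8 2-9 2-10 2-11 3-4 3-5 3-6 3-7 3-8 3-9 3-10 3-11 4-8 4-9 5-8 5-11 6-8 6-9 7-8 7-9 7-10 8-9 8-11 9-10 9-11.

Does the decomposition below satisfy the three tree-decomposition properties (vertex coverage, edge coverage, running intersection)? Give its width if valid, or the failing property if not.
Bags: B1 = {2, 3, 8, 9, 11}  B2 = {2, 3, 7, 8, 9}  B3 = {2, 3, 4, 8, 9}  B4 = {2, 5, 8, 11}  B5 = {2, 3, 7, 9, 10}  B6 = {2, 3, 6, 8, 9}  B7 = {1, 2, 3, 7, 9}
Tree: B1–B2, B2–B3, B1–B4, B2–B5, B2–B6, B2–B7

A tree decomposition must satisfy three properties: every vertex lies in some bag; for every edge, both endpoints lie together in some bag; and for every vertex, the bags containing it form a connected subtree. Here edge (3,5) lies in no bag, so the decomposition is invalid.

No — edge (3,5) lies in no bag.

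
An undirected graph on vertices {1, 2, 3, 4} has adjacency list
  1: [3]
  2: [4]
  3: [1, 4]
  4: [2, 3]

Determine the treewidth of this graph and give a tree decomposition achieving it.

Treewidth 1.
One such decomposition:
Bags: B1 = {1, 3}  B2 = {3, 4}  B3 = {2, 4}
Tree: B1–B2, B2–B3

Every bag has size at most 2, so the width is 2 − 1 = 1 and tw(G) ≤ 1. Any graph with an edge has treewidth ≥ 1, and G has the edge 1–3. Hence tw(G) = 1 exactly.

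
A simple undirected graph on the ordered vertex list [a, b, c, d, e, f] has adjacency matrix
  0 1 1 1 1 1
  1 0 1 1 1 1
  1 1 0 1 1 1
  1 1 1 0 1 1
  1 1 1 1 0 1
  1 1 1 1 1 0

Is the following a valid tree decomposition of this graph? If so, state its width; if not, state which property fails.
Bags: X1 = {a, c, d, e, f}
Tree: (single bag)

A tree decomposition must satisfy three properties: every vertex lies in some bag; for every edge, both endpoints lie together in some bag; and for every vertex, the bags containing it form a connected subtree. Here vertex b appears in no bag, so the decomposition is invalid.

No — vertex b appears in no bag.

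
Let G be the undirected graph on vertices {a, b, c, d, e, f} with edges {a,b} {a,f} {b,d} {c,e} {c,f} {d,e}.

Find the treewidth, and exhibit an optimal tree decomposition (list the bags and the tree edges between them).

The largest bag has 3 vertices, giving width 2; this decomposition certifies tw(G) ≤ 2. For the lower bound, G contains the cycle e–d–b–a–f–c–e, so G is not a forest; only forests have treewidth ≤ 1, hence tw(G) ≥ 2. The upper and lower bounds meet at 2, so that is the treewidth.

Treewidth 2.
One optimal decomposition is:
Bags: B1 = {b, d, e}  B2 = {a, b, e}  B3 = {a, e, f}  B4 = {c, e, f}
Tree: B1–B2, B2–B3, B3–B4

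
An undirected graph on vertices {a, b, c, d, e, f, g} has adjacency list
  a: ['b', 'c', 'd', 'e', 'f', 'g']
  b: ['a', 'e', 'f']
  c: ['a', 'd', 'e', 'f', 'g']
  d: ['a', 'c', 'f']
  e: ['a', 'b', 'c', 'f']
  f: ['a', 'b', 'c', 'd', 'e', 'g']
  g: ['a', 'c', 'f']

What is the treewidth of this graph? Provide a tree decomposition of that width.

Treewidth 3.
One optimal decomposition is:
Bags: B1 = {a, c, e, f}  B2 = {a, c, f, g}  B3 = {a, c, d, f}  B4 = {a, b, e, f}
Tree: B1–B2, B1–B3, B1–B4

Every bag has size at most 4, so the width is 4 − 1 = 3 and tw(G) ≤ 3. On the other hand G contains the 4-clique {a, c, d, f}. A clique must lie in a single bag of any decomposition, so no decomposition can have width below 3. Therefore the treewidth is 3.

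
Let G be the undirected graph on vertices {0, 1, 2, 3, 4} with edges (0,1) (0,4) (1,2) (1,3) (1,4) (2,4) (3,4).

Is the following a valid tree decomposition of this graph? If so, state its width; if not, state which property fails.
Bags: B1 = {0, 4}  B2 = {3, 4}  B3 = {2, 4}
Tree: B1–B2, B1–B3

A tree decomposition must satisfy three properties: every vertex lies in some bag; for every edge, both endpoints lie together in some bag; and for every vertex, the bags containing it form a connected subtree. Here vertex 1 appears in no bag, so the decomposition is invalid.

No — vertex 1 appears in no bag.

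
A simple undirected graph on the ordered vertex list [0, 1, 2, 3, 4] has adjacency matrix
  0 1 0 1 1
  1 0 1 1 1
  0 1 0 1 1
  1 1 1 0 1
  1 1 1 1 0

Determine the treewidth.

A width-3 tree decomposition is:
Bags: B1 = {1, 2, 3, 4}  B2 = {0, 1, 3, 4}
Tree: B1–B2
Each bag holds 4 vertices, so the decomposition has width 3, which upper-bounds the treewidth. Conversely, {0, 1, 3, 4} is a clique of size 4, and the vertices of any clique must share a bag in every tree decomposition; so some bag has ≥ 4 vertices and tw(G) ≥ 3. The upper and lower bounds meet at 3, so that is the treewidth.

3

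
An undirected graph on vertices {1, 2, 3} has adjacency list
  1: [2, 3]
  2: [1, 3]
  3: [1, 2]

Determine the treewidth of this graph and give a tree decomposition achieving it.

With just one bag of size 3, the width is 3 − 1 = 2, so tw(G) ≤ 2. On the other hand G contains the 3-clique {1, 2, 3}. A clique must lie in a single bag of any decomposition, so no decomposition can have width below 2. Therefore the treewidth is 2.

Treewidth 2.
One optimal decomposition is:
Bags: B1 = {1, 2, 3}
Tree: (single bag)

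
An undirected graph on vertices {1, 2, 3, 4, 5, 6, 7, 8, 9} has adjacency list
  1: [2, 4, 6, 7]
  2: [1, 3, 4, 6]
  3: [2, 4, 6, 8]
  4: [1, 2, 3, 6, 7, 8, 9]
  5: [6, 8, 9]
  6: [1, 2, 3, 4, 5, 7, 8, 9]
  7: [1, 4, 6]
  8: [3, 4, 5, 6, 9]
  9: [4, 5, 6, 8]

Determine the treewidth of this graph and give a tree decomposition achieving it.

Every bag has size at most 4, so the width is 4 − 1 = 3 and tw(G) ≤ 3. For the lower bound, the 4 vertices {4, 6, 8, 9} are pairwise adjacent, and any tree decomposition puts a clique entirely inside one bag — forcing width ≥ 3. The upper and lower bounds meet at 3, so that is the treewidth.

Treewidth 3.
Bags: B1 = {3, 4, 6, 8}  B2 = {2, 3, 4, 6}  B3 = {1, 2, 4, 6}  B4 = {1, 4, 6, 7}  B5 = {4, 6, 8, 9}  B6 = {5, 6, 8, 9}
Tree: B1–B2, B2–B3, B3–B4, B1–B5, B5–B6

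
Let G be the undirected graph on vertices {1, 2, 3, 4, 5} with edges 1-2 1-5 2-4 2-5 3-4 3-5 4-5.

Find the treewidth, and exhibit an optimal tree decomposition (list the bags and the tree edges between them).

The largest bag has 3 vertices, giving width 2; this decomposition certifies tw(G) ≤ 2. Conversely, {1, 2, 5} is a clique of size 3, and the vertices of any clique must share a bag in every tree decomposition; so some bag has ≥ 3 vertices and tw(G) ≥ 2. Therefore the treewidth is 2.

Treewidth 2.
One such decomposition:
Bags: B1 = {3, 4, 5}  B2 = {2, 4, 5}  B3 = {1, 2, 5}
Tree: B1–B2, B2–B3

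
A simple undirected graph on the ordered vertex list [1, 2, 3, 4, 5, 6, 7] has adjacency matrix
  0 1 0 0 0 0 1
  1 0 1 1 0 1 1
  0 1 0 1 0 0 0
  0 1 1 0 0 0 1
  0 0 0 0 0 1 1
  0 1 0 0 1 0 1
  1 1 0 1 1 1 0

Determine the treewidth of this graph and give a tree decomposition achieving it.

Treewidth 2.
One such decomposition:
Bags: B1 = {2, 6, 7}  B2 = {2, 4, 7}  B3 = {5, 6, 7}  B4 = {2, 3, 4}  B5 = {1, 2, 7}
Tree: B1–B2, B1–B3, B2–B4, B1–B5

The largest bag has 3 vertices, giving width 2; this decomposition certifies tw(G) ≤ 2. On the other hand G contains the 3-clique {2, 3, 4}. A clique must lie in a single bag of any decomposition, so no decomposition can have width below 2. Therefore the treewidth is 2.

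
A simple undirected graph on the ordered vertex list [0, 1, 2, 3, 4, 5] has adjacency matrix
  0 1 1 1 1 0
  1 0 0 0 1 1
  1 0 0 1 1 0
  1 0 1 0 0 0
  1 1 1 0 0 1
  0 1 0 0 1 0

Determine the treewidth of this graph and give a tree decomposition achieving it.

Every bag has size at most 3, so the width is 3 − 1 = 2 and tw(G) ≤ 2. For the lower bound, the 3 vertices {0, 1, 4} are pairwise adjacent, and any tree decomposition puts a clique entirely inside one bag — forcing width ≥ 2. Therefore the treewidth is 2.

Treewidth 2.
One optimal decomposition is:
Bags: B1 = {0, 2, 4}  B2 = {0, 2, 3}  B3 = {0, 1, 4}  B4 = {1, 4, 5}
Tree: B1–B2, B1–B3, B3–B4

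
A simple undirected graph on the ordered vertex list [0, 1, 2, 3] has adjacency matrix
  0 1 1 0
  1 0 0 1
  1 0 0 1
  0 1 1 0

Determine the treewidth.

2

A width-2 tree decomposition is:
Bags: B1 = {0, 1, 2}  B2 = {1, 2, 3}
Tree: B1–B2
Each bag holds 3 vertices, so the decomposition has width 2, which upper-bounds the treewidth. The edges 1–0–2–3–1 form a cycle, so G is not a tree and its treewidth is at least 2. Therefore the treewidth is 2.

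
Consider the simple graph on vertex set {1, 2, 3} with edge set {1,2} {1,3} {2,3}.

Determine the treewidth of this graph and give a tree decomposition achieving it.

A single bag containing all 3 vertices is trivially a valid decomposition of width 2. Conversely, {1, 2, 3} is a clique of size 3, and the vertices of any clique must share a bag in every tree decomposition; so some bag has ≥ 3 vertices and tw(G) ≥ 2. Therefore the treewidth is 2.

Treewidth 2.
One such decomposition:
Bags: B1 = {1, 2, 3}
Tree: (single bag)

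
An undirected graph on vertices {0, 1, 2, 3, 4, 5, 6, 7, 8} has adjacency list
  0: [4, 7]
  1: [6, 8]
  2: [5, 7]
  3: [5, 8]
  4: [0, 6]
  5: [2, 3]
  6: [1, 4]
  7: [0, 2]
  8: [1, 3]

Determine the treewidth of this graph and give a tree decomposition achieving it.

Treewidth 2.
Bags: B1 = {3, 5, 8}  B2 = {1, 5, 8}  B3 = {1, 5, 6}  B4 = {4, 5, 6}  B5 = {0, 4, 5}  B6 = {0, 5, 7}  B7 = {2, 5, 7}
Tree: B1–B2, B2–B3, B3–B4, B4–B5, B5–B6, B6–B7

Every bag has size at most 3, so the width is 3 − 1 = 2 and tw(G) ≤ 2. Since 5–3–8–1–6–4–0–7–2–5 is a cycle in G, G is not acyclic. Forests are exactly the graphs of treewidth ≤ 1, so tw(G) ≥ 2. Therefore the treewidth is 2.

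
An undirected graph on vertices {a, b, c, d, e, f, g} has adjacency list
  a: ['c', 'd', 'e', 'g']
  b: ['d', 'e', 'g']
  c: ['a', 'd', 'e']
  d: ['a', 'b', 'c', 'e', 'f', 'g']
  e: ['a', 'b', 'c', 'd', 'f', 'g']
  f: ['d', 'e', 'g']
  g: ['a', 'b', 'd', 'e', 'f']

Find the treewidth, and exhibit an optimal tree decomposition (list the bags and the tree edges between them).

Treewidth 3.
One such decomposition:
Bags: B1 = {a, d, e, g}  B2 = {b, d, e, g}  B3 = {a, c, d, e}  B4 = {d, e, f, g}
Tree: B1–B2, B1–B3, B1–B4

Every bag has size at most 4, so the width is 4 − 1 = 3 and tw(G) ≤ 3. For the lower bound, the 4 vertices {d, e, f, g} are pairwise adjacent, and any tree decomposition puts a clique entirely inside one bag — forcing width ≥ 3. Combining the bounds, tw(G) = 3.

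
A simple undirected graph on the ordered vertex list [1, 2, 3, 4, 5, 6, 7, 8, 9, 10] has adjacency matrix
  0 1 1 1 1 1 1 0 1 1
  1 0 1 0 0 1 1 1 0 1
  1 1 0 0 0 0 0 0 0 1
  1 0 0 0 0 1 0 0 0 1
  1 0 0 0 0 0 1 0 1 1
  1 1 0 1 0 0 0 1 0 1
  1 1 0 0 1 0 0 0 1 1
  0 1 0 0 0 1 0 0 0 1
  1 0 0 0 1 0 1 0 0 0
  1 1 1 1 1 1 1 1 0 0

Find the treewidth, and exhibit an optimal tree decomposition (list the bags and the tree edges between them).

Treewidth 3.
Bags: B1 = {1, 2, 7, 10}  B2 = {1, 2, 6, 10}  B3 = {1, 4, 6, 10}  B4 = {1, 5, 7, 10}  B5 = {1, 2, 3, 10}  B6 = {2, 6, 8, 10}  B7 = {1, 5, 7, 9}
Tree: B1–B2, B2–B3, B1–B4, B2–B5, B2–B6, B4–B7

Each bag holds 4 vertices, so the decomposition has width 3, which upper-bounds the treewidth. For the lower bound, the 4 vertices {2, 6, 8, 10} are pairwise adjacent, and any tree decomposition puts a clique entirely inside one bag — forcing width ≥ 3. Hence tw(G) = 3 exactly.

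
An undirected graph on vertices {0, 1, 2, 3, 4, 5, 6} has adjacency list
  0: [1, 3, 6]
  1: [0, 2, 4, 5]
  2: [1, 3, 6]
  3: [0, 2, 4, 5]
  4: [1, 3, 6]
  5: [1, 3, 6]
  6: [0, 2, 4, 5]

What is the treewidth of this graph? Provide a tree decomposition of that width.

Each bag holds 4 vertices, so the decomposition has width 3, which upper-bounds the treewidth. For the lower bound: the 4 vertex sets {1,4}, {5,6}, {3}, {2} are disjoint, each induces a connected subgraph, and every pair is joined by at least one edge of G. Contracting each set to a single vertex therefore yields K_{4} as a minor, and since treewidth is minor-monotone, tw(G) ≥ tw(K_{4}) = 3. Hence tw(G) = 3 exactly.

Treewidth 3.
Bags: B1 = {1, 3, 4, 6}  B2 = {1, 3, 5, 6}  B3 = {1, 2, 3, 6}  B4 = {0, 1, 3, 6}
Tree: B1–B2, B2–B3, B3–B4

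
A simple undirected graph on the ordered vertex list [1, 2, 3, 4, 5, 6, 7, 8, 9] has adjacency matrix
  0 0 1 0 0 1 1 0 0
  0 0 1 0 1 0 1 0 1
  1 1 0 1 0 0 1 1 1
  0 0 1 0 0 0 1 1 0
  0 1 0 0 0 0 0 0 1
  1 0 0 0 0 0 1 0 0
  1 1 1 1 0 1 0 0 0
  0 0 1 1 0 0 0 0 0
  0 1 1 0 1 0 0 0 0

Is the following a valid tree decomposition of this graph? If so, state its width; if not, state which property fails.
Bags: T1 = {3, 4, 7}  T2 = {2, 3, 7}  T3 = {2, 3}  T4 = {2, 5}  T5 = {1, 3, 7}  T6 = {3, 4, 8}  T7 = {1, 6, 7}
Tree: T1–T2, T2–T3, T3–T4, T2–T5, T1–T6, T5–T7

No — vertex 9 appears in no bag.

A tree decomposition must satisfy three properties: every vertex lies in some bag; for every edge, both endpoints lie together in some bag; and for every vertex, the bags containing it form a connected subtree. Here vertex 9 appears in no bag, so the decomposition is invalid.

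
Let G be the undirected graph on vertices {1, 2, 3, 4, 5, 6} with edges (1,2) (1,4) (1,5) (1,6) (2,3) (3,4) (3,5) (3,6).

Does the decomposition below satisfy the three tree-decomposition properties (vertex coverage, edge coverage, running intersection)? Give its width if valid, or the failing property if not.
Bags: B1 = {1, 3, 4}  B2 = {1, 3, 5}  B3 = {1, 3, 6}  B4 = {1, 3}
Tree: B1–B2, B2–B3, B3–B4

No — vertex 2 appears in no bag.

A tree decomposition must satisfy three properties: every vertex lies in some bag; for every edge, both endpoints lie together in some bag; and for every vertex, the bags containing it form a connected subtree. Here vertex 2 appears in no bag, so the decomposition is invalid.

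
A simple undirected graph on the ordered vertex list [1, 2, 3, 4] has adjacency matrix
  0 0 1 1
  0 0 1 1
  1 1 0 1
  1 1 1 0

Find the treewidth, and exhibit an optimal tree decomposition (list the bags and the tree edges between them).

Treewidth 2.
One such decomposition:
Bags: B1 = {1, 3, 4}  B2 = {2, 3, 4}
Tree: B1–B2

Every bag has size at most 3, so the width is 3 − 1 = 2 and tw(G) ≤ 2. Conversely, {1, 3, 4} is a clique of size 3, and the vertices of any clique must share a bag in every tree decomposition; so some bag has ≥ 3 vertices and tw(G) ≥ 2. Combining the bounds, tw(G) = 2.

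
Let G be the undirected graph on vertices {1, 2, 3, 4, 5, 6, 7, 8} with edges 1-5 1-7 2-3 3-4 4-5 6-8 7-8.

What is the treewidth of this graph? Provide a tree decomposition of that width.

The largest bag has 2 vertices, giving width 1; this decomposition certifies tw(G) ≤ 1. Since G has at least one edge (e.g. 2–3), it is not an edgeless graph, so tw(G) ≥ 1. Therefore the treewidth is 1.

Treewidth 1.
One optimal decomposition is:
Bags: B1 = {2, 3}  B2 = {3, 4}  B3 = {4, 5}  B4 = {1, 5}  B5 = {1, 7}  B6 = {7, 8}  B7 = {6, 8}
Tree: B1–B2, B2–B3, B3–B4, B4–B5, B5–B6, B6–B7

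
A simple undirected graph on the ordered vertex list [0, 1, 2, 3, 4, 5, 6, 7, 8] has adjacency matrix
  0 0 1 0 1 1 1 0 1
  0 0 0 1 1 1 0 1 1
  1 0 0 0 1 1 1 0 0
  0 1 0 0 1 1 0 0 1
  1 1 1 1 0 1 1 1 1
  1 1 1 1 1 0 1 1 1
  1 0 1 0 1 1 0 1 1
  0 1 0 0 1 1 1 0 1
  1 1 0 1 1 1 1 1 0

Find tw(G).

4

A width-4 tree decomposition is:
Bags: B1 = {4, 5, 6, 7, 8}  B2 = {1, 4, 5, 7, 8}  B3 = {1, 3, 4, 5, 8}  B4 = {0, 4, 5, 6, 8}  B5 = {0, 2, 4, 5, 6}
Tree: B1–B2, B2–B3, B1–B4, B4–B5
Every bag has size at most 5, so the width is 5 − 1 = 4 and tw(G) ≤ 4. Conversely, {0, 4, 5, 6, 8} is a clique of size 5, and the vertices of any clique must share a bag in every tree decomposition; so some bag has ≥ 5 vertices and tw(G) ≥ 4. Combining the bounds, tw(G) = 4.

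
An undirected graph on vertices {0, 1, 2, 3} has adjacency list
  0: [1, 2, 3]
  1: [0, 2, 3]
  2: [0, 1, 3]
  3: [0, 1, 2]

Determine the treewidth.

A width-3 tree decomposition is:
Bags: B1 = {0, 1, 2, 3}
Tree: (single bag)
With just one bag of size 4, the width is 4 − 1 = 3, so tw(G) ≤ 3. On the other hand G contains the 4-clique {0, 1, 2, 3}. A clique must lie in a single bag of any decomposition, so no decomposition can have width below 3. Hence tw(G) = 3 exactly.

3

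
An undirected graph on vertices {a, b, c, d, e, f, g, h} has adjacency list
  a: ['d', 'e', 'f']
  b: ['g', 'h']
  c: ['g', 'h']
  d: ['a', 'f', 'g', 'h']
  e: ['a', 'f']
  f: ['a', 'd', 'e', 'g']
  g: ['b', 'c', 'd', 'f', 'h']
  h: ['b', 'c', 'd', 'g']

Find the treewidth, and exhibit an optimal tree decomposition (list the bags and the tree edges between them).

Treewidth 2.
One optimal decomposition is:
Bags: B1 = {d, g, h}  B2 = {d, f, g}  B3 = {c, g, h}  B4 = {b, g, h}  B5 = {a, d, f}  B6 = {a, e, f}
Tree: B1–B2, B1–B3, B3–B4, B2–B5, B5–B6

Every bag has size at most 3, so the width is 3 − 1 = 2 and tw(G) ≤ 2. On the other hand G contains the 3-clique {d, g, h}. A clique must lie in a single bag of any decomposition, so no decomposition can have width below 2. Hence tw(G) = 2 exactly.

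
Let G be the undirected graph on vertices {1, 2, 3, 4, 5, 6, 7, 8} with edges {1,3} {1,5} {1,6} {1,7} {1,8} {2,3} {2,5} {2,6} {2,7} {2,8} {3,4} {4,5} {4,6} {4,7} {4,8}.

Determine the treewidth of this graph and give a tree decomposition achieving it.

Each bag holds 4 vertices, so the decomposition has width 3, which upper-bounds the treewidth. For the lower bound: the 4 vertex sets {2,7}, {4,8}, {1}, {6} are disjoint, each induces a connected subgraph, and every pair is joined by at least one edge of G. Contracting each set to a single vertex therefore yields K_{4} as a minor, and since treewidth is minor-monotone, tw(G) ≥ tw(K_{4}) = 3. Therefore the treewidth is 3.

Treewidth 3.
One such decomposition:
Bags: B1 = {1, 2, 4, 7}  B2 = {1, 2, 4, 8}  B3 = {1, 2, 4, 6}  B4 = {1, 2, 3, 4}  B5 = {1, 2, 4, 5}
Tree: B1–B2, B2–B3, B3–B4, B4–B5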